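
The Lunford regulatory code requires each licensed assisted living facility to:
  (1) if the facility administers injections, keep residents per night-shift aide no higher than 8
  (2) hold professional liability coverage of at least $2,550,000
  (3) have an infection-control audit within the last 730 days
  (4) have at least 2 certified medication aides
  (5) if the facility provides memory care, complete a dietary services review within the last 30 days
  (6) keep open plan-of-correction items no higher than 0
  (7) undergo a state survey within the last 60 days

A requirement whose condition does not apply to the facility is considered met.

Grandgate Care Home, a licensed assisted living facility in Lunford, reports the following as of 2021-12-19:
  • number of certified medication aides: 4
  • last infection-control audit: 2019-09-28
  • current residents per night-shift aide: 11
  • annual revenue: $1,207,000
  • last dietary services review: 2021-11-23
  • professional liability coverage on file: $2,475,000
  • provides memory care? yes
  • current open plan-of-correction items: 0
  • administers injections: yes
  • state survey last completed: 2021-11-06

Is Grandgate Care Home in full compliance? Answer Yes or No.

1. condition 'administers injections' holds; residents per night-shift aide 11 > 8 → not met
2. professional liability coverage $2,475,000 < $2,550,000 → not met
3. infection-control audit 813 days ago vs limit 730 → not met
4. certified medication aides 4 ≥ 2 → met
5. condition 'provides memory care' holds; dietary services review 26 days ago vs limit 30 → met
6. open plan-of-correction items 0 ≤ 0 → met
7. state survey 43 days ago vs limit 60 → met
Not met: 1, 2, 3

No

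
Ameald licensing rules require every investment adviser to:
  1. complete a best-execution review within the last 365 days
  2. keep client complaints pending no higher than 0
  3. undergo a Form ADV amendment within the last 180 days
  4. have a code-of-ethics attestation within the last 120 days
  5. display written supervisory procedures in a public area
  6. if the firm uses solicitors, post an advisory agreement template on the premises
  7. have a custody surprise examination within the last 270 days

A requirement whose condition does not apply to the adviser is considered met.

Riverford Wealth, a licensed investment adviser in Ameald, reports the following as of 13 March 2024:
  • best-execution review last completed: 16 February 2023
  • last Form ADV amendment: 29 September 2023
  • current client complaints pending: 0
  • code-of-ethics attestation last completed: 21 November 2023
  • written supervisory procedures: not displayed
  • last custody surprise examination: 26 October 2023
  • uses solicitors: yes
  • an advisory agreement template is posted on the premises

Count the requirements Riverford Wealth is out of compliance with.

1. best-execution review 391 days ago vs limit 365 → not met
2. client complaints pending 0 ≤ 0 → met
3. Form ADV amendment 166 days ago vs limit 180 → met
4. code-of-ethics attestation 113 days ago vs limit 120 → met
5. written supervisory procedures absent → not met
6. condition 'uses solicitors' holds; advisory agreement template present → met
7. custody surprise examination 139 days ago vs limit 270 → met
Not met: 2 of 7

2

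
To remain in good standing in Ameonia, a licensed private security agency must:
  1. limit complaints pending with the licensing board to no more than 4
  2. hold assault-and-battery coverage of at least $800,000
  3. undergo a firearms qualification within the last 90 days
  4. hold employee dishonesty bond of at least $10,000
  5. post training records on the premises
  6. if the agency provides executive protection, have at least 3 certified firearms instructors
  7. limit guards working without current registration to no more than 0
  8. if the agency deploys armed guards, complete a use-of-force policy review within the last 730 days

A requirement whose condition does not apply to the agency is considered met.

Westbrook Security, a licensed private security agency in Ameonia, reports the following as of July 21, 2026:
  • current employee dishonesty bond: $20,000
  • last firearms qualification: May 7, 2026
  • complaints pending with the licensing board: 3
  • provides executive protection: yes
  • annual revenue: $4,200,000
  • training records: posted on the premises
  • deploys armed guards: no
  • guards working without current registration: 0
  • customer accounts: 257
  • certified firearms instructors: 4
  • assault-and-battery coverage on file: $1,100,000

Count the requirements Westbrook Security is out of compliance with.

0

1. complaints pending with the licensing board 3 ≤ 4 → met
2. assault-and-battery coverage $1,100,000 ≥ $800,000 → met
3. firearms qualification 75 days ago vs limit 90 → met
4. employee dishonesty bond $20,000 ≥ $10,000 → met
5. training records present → met
6. condition 'provides executive protection' holds; certified firearms instructors 4 ≥ 3 → met
7. guards working without current registration 0 ≤ 0 → met
8. condition 'deploys armed guards' does not hold → requirement n/a → met
Not met: 0 of 8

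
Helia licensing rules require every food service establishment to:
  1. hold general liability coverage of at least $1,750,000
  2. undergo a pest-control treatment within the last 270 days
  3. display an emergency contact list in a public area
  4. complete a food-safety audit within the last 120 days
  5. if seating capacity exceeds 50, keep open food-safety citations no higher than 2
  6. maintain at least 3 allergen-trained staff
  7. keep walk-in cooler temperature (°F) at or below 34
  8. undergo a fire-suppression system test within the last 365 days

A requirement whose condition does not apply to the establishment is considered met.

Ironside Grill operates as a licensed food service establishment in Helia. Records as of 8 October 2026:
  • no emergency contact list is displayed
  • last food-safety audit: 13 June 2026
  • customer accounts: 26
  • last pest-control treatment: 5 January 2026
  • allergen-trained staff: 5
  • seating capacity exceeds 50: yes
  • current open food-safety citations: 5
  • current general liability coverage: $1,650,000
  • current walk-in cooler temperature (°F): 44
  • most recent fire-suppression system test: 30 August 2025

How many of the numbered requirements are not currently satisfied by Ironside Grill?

1. general liability coverage $1,650,000 < $1,750,000 → not met
2. pest-control treatment 276 days ago vs limit 270 → not met
3. emergency contact list absent → not met
4. food-safety audit 117 days ago vs limit 120 → met
5. condition 'seating capacity exceeds 50' holds; open food-safety citations 5 > 2 → not met
6. allergen-trained staff 5 ≥ 3 → met
7. walk-in cooler temperature (°F) 44 > 34 → not met
8. fire-suppression system test 404 days ago vs limit 365 → not met
Not met: 6 of 8

6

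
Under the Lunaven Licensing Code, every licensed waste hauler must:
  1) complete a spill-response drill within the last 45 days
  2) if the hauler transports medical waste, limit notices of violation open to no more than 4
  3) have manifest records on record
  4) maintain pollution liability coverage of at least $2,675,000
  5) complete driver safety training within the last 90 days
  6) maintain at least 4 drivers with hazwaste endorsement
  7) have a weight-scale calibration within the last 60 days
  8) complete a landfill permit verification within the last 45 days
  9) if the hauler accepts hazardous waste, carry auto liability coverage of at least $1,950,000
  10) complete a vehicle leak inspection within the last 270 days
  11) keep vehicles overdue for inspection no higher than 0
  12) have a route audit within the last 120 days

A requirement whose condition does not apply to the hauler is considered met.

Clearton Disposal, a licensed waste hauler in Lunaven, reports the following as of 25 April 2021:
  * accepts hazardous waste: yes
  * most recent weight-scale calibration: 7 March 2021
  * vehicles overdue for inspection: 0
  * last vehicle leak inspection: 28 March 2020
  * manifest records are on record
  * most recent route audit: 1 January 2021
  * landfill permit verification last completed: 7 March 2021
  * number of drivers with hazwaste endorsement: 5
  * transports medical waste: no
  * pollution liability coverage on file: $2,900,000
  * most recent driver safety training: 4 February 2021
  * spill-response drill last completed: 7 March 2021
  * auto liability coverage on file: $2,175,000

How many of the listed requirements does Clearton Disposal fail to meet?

1. spill-response drill 49 days ago vs limit 45 → not met
2. condition 'transports medical waste' does not hold → requirement n/a → met
3. manifest records present → met
4. pollution liability coverage $2,900,000 ≥ $2,675,000 → met
5. driver safety training 80 days ago vs limit 90 → met
6. drivers with hazwaste endorsement 5 ≥ 4 → met
7. weight-scale calibration 49 days ago vs limit 60 → met
8. landfill permit verification 49 days ago vs limit 45 → not met
9. condition 'accepts hazardous waste' holds; auto liability coverage $2,175,000 ≥ $1,950,000 → met
10. vehicle leak inspection 393 days ago vs limit 270 → not met
11. vehicles overdue for inspection 0 ≤ 0 → met
12. route audit 114 days ago vs limit 120 → met
Not met: 3 of 12

3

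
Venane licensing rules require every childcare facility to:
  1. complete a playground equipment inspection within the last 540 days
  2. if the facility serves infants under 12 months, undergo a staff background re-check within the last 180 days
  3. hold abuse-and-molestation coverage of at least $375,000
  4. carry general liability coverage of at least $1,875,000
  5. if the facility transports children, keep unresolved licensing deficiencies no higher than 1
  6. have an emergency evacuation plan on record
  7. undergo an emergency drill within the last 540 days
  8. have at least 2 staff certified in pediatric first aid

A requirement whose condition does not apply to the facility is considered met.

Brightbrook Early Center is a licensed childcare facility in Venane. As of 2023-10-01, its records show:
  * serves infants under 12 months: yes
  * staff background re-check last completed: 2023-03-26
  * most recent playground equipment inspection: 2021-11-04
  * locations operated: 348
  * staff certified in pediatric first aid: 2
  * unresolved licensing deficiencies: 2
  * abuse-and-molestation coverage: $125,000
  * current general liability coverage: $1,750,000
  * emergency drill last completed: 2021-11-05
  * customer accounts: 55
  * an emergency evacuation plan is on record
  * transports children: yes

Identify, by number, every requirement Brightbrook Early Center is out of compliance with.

1, 2, 3, 4, 5, 7

1. playground equipment inspection 696 days ago vs limit 540 → not met
2. condition 'serves infants under 12 months' holds; staff background re-check 189 days ago vs limit 180 → not met
3. abuse-and-molestation coverage $125,000 < $375,000 → not met
4. general liability coverage $1,750,000 < $1,875,000 → not met
5. condition 'transports children' holds; unresolved licensing deficiencies 2 > 1 → not met
6. emergency evacuation plan present → met
7. emergency drill 695 days ago vs limit 540 → not met
8. staff certified in pediatric first aid 2 ≥ 2 → met
Not met: 1, 2, 3, 4, 5, 7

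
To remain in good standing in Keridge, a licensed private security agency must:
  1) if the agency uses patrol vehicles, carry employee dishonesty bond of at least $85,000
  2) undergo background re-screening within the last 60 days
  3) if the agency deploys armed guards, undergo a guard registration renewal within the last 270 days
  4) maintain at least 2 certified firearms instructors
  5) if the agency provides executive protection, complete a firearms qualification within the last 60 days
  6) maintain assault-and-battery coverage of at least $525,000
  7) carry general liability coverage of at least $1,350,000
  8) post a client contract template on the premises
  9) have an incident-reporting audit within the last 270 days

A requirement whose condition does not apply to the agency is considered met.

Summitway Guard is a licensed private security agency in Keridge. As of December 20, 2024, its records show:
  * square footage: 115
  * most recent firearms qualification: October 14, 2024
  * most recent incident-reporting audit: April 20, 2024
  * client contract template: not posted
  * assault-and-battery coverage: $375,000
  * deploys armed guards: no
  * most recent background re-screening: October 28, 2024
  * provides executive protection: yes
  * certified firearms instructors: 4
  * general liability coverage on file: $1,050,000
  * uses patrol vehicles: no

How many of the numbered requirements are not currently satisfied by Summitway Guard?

4

1. condition 'uses patrol vehicles' does not hold → requirement n/a → met
2. background re-screening 53 days ago vs limit 60 → met
3. condition 'deploys armed guards' does not hold → requirement n/a → met
4. certified firearms instructors 4 ≥ 2 → met
5. condition 'provides executive protection' holds; firearms qualification 67 days ago vs limit 60 → not met
6. assault-and-battery coverage $375,000 < $525,000 → not met
7. general liability coverage $1,050,000 < $1,350,000 → not met
8. client contract template absent → not met
9. incident-reporting audit 244 days ago vs limit 270 → met
Not met: 4 of 9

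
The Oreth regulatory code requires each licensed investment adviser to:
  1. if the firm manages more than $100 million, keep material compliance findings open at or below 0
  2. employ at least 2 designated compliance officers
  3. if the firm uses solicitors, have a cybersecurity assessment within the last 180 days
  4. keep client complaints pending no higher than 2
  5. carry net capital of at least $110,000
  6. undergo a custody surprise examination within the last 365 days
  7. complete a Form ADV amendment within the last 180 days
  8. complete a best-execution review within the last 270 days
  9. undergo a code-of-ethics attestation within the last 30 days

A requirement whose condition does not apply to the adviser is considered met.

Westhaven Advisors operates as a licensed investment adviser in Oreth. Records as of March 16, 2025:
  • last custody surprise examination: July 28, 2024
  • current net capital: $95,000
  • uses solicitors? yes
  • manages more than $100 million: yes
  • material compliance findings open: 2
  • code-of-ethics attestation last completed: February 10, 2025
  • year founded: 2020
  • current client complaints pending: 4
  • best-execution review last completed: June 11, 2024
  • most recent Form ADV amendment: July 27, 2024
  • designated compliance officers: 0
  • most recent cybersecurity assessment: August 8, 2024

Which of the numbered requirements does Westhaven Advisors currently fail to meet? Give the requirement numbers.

1. condition 'manages more than $100 million' holds; material compliance findings open 2 > 0 → not met
2. designated compliance officers 0 < 2 → not met
3. condition 'uses solicitors' holds; cybersecurity assessment 220 days ago vs limit 180 → not met
4. client complaints pending 4 > 2 → not met
5. net capital $95,000 < $110,000 → not met
6. custody surprise examination 231 days ago vs limit 365 → met
7. Form ADV amendment 232 days ago vs limit 180 → not met
8. best-execution review 278 days ago vs limit 270 → not met
9. code-of-ethics attestation 34 days ago vs limit 30 → not met
Not met: 1, 2, 3, 4, 5, 7, 8, 9

1, 2, 3, 4, 5, 7, 8, 9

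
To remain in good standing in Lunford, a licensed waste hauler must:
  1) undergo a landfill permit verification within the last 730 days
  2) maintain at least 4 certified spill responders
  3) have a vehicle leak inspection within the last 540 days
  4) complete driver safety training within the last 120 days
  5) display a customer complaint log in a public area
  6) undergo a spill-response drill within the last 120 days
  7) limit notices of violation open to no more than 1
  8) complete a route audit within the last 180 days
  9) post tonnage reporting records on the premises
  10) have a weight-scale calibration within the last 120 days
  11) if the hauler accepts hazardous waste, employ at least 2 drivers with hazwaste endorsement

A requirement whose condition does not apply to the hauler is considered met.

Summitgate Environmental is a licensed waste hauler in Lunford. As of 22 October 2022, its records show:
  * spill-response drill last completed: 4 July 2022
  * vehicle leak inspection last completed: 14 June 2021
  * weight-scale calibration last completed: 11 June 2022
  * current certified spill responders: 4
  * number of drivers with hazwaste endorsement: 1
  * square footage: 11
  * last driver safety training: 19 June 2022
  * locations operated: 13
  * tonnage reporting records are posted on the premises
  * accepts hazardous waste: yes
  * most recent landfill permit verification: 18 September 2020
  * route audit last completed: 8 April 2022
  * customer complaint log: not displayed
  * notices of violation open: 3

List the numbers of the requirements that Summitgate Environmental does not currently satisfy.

1, 4, 5, 7, 8, 10, 11

1. landfill permit verification 764 days ago vs limit 730 → not met
2. certified spill responders 4 ≥ 4 → met
3. vehicle leak inspection 495 days ago vs limit 540 → met
4. driver safety training 125 days ago vs limit 120 → not met
5. customer complaint log absent → not met
6. spill-response drill 110 days ago vs limit 120 → met
7. notices of violation open 3 > 1 → not met
8. route audit 197 days ago vs limit 180 → not met
9. tonnage reporting records present → met
10. weight-scale calibration 133 days ago vs limit 120 → not met
11. condition 'accepts hazardous waste' holds; drivers with hazwaste endorsement 1 < 2 → not met
Not met: 1, 4, 5, 7, 8, 10, 11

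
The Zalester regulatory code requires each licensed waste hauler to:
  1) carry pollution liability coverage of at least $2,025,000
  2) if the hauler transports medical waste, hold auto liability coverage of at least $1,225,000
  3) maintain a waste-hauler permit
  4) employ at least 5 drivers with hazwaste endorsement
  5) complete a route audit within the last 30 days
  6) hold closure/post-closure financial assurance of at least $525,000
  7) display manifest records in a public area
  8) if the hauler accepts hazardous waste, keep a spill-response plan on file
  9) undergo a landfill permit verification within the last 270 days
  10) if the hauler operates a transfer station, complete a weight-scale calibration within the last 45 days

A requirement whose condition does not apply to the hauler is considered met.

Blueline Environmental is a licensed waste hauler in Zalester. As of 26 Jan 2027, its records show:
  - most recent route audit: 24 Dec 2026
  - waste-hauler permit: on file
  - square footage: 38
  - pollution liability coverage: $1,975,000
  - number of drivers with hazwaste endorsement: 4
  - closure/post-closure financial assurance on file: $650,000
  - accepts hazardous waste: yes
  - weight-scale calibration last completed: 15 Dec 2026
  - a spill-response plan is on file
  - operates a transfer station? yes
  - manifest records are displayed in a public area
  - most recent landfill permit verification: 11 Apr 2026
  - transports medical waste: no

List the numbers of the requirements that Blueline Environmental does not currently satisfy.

1. pollution liability coverage $1,975,000 < $2,025,000 → not met
2. condition 'transports medical waste' does not hold → requirement n/a → met
3. waste-hauler permit present → met
4. drivers with hazwaste endorsement 4 < 5 → not met
5. route audit 33 days ago vs limit 30 → not met
6. closure/post-closure financial assurance $650,000 ≥ $525,000 → met
7. manifest records present → met
8. condition 'accepts hazardous waste' holds; spill-response plan present → met
9. landfill permit verification 290 days ago vs limit 270 → not met
10. condition 'operates a transfer station' holds; weight-scale calibration 42 days ago vs limit 45 → met
Not met: 1, 4, 5, 9

1, 4, 5, 9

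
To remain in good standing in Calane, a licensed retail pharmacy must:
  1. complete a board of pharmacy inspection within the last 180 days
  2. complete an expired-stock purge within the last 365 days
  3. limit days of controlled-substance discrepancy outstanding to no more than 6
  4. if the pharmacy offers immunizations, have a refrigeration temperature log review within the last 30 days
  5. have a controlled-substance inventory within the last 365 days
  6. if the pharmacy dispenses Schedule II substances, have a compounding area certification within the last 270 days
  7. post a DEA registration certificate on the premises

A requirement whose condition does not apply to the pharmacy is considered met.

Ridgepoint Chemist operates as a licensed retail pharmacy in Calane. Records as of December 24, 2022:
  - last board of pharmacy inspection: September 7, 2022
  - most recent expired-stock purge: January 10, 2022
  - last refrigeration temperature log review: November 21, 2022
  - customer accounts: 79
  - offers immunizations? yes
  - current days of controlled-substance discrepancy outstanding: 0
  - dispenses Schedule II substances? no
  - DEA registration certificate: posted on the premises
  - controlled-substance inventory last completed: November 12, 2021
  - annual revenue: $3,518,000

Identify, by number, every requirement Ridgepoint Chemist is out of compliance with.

1. board of pharmacy inspection 108 days ago vs limit 180 → met
2. expired-stock purge 348 days ago vs limit 365 → met
3. days of controlled-substance discrepancy outstanding 0 ≤ 6 → met
4. condition 'offers immunizations' holds; refrigeration temperature log review 33 days ago vs limit 30 → not met
5. controlled-substance inventory 407 days ago vs limit 365 → not met
6. condition 'dispenses Schedule II substances' does not hold → requirement n/a → met
7. DEA registration certificate present → met
Not met: 4, 5

4, 5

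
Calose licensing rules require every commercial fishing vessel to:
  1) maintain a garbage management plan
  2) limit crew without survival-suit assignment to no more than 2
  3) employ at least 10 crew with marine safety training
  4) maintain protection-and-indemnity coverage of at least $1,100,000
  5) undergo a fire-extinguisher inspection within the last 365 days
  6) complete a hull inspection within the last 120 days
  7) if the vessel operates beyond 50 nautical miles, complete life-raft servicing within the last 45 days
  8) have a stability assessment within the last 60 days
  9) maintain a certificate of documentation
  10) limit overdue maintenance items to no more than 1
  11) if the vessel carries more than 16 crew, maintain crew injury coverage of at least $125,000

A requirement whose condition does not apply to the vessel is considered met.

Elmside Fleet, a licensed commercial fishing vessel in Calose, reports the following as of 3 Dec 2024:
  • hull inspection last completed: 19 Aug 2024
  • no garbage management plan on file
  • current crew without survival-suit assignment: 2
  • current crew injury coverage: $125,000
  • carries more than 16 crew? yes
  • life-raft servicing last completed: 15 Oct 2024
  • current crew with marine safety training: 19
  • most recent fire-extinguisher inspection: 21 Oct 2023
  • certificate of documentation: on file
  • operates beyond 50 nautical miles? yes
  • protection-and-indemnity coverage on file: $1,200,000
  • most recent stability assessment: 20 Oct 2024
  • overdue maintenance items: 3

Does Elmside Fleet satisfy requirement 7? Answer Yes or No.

No

7. condition 'operates beyond 50 nautical miles' holds; life-raft servicing 49 days ago vs limit 45 → not met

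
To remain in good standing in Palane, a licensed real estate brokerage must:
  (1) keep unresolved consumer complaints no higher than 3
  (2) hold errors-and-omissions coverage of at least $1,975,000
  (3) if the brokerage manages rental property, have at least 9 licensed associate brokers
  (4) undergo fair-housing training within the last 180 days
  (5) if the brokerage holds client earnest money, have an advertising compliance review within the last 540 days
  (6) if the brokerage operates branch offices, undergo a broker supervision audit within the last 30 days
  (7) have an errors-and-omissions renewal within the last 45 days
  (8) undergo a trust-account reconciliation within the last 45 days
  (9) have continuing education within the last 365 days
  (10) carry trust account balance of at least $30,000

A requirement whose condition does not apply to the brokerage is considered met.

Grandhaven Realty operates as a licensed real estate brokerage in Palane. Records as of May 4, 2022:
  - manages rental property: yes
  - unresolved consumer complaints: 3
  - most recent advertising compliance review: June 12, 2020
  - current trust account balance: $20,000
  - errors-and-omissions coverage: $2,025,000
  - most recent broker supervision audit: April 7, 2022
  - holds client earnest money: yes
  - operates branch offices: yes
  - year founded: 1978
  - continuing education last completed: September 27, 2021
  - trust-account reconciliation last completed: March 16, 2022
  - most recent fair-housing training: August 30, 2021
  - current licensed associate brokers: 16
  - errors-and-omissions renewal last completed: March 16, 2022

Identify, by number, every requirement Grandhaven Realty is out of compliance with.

1. unresolved consumer complaints 3 ≤ 3 → met
2. errors-and-omissions coverage $2,025,000 ≥ $1,975,000 → met
3. condition 'manages rental property' holds; licensed associate brokers 16 ≥ 9 → met
4. fair-housing training 247 days ago vs limit 180 → not met
5. condition 'holds client earnest money' holds; advertising compliance review 691 days ago vs limit 540 → not met
6. condition 'operates branch offices' holds; broker supervision audit 27 days ago vs limit 30 → met
7. errors-and-omissions renewal 49 days ago vs limit 45 → not met
8. trust-account reconciliation 49 days ago vs limit 45 → not met
9. continuing education 219 days ago vs limit 365 → met
10. trust account balance $20,000 < $30,000 → not met
Not met: 4, 5, 7, 8, 10

4, 5, 7, 8, 10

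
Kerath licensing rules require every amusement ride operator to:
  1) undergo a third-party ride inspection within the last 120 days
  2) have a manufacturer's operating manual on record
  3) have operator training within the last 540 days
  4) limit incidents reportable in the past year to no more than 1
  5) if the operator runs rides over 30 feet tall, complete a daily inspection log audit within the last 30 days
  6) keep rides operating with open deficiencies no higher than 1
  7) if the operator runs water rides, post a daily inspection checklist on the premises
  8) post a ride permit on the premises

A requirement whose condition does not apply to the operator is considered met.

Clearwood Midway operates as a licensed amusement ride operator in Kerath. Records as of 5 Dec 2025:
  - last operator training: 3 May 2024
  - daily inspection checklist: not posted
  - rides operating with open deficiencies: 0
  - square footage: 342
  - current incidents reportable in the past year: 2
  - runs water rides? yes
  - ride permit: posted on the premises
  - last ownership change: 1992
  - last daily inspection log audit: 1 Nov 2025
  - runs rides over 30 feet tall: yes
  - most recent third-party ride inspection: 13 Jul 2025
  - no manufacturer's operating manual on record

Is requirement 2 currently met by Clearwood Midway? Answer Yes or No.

2. manufacturer's operating manual absent → not met

No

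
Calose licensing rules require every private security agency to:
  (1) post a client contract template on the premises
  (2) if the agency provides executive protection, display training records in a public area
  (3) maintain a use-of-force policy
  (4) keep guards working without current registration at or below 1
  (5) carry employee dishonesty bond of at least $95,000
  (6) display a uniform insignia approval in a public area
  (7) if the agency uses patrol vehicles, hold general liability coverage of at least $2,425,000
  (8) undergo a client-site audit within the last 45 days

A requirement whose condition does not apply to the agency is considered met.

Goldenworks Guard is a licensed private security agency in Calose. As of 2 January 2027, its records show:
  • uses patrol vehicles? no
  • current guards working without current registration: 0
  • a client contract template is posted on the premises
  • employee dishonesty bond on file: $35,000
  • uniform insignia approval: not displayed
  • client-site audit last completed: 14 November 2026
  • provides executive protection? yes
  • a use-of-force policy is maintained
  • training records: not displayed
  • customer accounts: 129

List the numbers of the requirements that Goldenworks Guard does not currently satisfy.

1. client contract template present → met
2. condition 'provides executive protection' holds; training records absent → not met
3. use-of-force policy present → met
4. guards working without current registration 0 ≤ 1 → met
5. employee dishonesty bond $35,000 < $95,000 → not met
6. uniform insignia approval absent → not met
7. condition 'uses patrol vehicles' does not hold → requirement n/a → met
8. client-site audit 49 days ago vs limit 45 → not met
Not met: 2, 5, 6, 8

2, 5, 6, 8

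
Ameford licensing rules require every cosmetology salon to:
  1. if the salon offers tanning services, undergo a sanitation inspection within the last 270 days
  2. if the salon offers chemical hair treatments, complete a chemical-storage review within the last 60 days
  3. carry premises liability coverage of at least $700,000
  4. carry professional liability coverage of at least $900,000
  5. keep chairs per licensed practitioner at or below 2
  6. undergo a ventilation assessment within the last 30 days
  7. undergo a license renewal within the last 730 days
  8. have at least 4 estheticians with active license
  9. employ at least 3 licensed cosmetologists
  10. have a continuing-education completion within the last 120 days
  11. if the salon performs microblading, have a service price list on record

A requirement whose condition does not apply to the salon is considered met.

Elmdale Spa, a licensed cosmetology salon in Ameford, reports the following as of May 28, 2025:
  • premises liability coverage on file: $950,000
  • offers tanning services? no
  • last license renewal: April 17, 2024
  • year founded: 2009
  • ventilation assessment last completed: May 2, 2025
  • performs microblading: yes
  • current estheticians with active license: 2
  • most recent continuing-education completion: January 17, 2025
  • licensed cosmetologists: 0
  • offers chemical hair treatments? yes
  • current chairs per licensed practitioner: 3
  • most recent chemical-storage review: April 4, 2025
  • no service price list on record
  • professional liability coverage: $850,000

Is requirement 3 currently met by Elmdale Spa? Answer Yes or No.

Yes

3. premises liability coverage $950,000 ≥ $700,000 → met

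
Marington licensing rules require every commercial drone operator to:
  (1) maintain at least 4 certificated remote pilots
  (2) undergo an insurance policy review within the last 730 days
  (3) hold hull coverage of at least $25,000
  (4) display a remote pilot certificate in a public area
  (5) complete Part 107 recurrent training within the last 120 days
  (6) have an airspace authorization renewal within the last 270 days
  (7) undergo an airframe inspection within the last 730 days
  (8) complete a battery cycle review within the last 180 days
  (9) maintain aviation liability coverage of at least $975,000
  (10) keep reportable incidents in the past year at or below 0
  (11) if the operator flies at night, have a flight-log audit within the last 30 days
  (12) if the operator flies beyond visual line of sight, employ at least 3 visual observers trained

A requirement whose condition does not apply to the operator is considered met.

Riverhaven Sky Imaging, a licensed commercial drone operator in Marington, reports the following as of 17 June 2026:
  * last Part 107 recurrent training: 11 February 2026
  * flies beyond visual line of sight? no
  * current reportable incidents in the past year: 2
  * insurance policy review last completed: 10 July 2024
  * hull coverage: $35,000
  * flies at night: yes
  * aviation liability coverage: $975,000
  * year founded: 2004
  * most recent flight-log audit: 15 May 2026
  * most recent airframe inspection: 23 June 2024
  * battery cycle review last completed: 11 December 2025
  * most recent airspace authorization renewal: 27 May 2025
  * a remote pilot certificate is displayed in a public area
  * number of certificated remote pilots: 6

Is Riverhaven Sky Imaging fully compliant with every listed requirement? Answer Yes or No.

No

1. certificated remote pilots 6 ≥ 4 → met
2. insurance policy review 707 days ago vs limit 730 → met
3. hull coverage $35,000 ≥ $25,000 → met
4. remote pilot certificate present → met
5. Part 107 recurrent training 126 days ago vs limit 120 → not met
6. airspace authorization renewal 386 days ago vs limit 270 → not met
7. airframe inspection 724 days ago vs limit 730 → met
8. battery cycle review 188 days ago vs limit 180 → not met
9. aviation liability coverage $975,000 ≥ $975,000 → met
10. reportable incidents in the past year 2 > 0 → not met
11. condition 'flies at night' holds; flight-log audit 33 days ago vs limit 30 → not met
12. condition 'flies beyond visual line of sight' does not hold → requirement n/a → met
Not met: 5, 6, 8, 10, 11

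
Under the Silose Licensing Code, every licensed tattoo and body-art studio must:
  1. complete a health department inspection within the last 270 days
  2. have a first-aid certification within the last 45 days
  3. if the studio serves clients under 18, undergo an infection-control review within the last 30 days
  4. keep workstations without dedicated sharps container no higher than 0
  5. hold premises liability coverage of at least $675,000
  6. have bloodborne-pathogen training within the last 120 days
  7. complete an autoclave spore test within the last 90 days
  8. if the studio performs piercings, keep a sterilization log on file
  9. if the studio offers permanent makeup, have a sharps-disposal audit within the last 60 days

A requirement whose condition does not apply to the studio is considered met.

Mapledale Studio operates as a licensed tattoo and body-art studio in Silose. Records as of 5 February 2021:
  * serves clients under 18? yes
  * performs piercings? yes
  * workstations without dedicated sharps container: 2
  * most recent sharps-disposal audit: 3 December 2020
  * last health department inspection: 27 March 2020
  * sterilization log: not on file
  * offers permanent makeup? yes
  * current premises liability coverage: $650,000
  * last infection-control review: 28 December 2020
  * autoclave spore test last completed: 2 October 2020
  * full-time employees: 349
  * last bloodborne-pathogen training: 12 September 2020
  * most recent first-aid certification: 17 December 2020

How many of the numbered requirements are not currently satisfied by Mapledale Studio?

1. health department inspection 315 days ago vs limit 270 → not met
2. first-aid certification 50 days ago vs limit 45 → not met
3. condition 'serves clients under 18' holds; infection-control review 39 days ago vs limit 30 → not met
4. workstations without dedicated sharps container 2 > 0 → not met
5. premises liability coverage $650,000 < $675,000 → not met
6. bloodborne-pathogen training 146 days ago vs limit 120 → not met
7. autoclave spore test 126 days ago vs limit 90 → not met
8. condition 'performs piercings' holds; sterilization log absent → not met
9. condition 'offers permanent makeup' holds; sharps-disposal audit 64 days ago vs limit 60 → not met
Not met: 9 of 9

9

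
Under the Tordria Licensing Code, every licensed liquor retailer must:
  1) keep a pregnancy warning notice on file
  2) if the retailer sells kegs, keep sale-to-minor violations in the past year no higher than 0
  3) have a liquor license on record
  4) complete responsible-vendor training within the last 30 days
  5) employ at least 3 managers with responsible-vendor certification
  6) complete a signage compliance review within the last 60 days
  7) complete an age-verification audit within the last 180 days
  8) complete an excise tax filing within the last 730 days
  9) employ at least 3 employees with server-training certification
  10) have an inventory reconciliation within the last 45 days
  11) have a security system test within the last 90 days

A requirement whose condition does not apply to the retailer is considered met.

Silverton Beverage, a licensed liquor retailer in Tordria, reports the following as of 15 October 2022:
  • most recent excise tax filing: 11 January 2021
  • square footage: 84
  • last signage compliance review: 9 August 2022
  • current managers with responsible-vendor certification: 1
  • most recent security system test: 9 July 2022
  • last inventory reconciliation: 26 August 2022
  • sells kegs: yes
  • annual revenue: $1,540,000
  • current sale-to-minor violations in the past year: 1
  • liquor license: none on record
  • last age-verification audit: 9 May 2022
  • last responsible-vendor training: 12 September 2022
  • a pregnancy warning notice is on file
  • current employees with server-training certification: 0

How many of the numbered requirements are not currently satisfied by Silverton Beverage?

1. pregnancy warning notice present → met
2. condition 'sells kegs' holds; sale-to-minor violations in the past year 1 > 0 → not met
3. liquor license absent → not met
4. responsible-vendor training 33 days ago vs limit 30 → not met
5. managers with responsible-vendor certification 1 < 3 → not met
6. signage compliance review 67 days ago vs limit 60 → not met
7. age-verification audit 159 days ago vs limit 180 → met
8. excise tax filing 642 days ago vs limit 730 → met
9. employees with server-training certification 0 < 3 → not met
10. inventory reconciliation 50 days ago vs limit 45 → not met
11. security system test 98 days ago vs limit 90 → not met
Not met: 8 of 11

8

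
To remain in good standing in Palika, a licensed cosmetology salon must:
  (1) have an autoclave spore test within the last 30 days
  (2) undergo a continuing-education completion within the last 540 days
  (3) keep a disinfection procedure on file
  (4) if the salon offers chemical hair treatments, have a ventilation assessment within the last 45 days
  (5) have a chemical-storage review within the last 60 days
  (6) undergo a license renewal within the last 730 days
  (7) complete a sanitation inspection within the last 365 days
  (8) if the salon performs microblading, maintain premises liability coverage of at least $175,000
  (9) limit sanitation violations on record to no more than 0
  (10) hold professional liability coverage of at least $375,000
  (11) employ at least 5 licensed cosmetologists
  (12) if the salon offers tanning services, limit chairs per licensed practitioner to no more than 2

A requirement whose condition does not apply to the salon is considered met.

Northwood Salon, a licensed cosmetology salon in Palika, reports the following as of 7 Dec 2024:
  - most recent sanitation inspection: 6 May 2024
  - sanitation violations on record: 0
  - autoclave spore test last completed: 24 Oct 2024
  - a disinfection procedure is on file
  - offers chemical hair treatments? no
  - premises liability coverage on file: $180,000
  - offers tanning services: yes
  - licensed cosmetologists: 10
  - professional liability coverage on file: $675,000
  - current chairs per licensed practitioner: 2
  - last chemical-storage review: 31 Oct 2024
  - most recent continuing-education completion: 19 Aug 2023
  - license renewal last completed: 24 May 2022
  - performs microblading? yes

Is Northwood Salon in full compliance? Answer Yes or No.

No

1. autoclave spore test 44 days ago vs limit 30 → not met
2. continuing-education completion 476 days ago vs limit 540 → met
3. disinfection procedure present → met
4. condition 'offers chemical hair treatments' does not hold → requirement n/a → met
5. chemical-storage review 37 days ago vs limit 60 → met
6. license renewal 928 days ago vs limit 730 → not met
7. sanitation inspection 215 days ago vs limit 365 → met
8. condition 'performs microblading' holds; premises liability coverage $180,000 ≥ $175,000 → met
9. sanitation violations on record 0 ≤ 0 → met
10. professional liability coverage $675,000 ≥ $375,000 → met
11. licensed cosmetologists 10 ≥ 5 → met
12. condition 'offers tanning services' holds; chairs per licensed practitioner 2 ≤ 2 → met
Not met: 1, 6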